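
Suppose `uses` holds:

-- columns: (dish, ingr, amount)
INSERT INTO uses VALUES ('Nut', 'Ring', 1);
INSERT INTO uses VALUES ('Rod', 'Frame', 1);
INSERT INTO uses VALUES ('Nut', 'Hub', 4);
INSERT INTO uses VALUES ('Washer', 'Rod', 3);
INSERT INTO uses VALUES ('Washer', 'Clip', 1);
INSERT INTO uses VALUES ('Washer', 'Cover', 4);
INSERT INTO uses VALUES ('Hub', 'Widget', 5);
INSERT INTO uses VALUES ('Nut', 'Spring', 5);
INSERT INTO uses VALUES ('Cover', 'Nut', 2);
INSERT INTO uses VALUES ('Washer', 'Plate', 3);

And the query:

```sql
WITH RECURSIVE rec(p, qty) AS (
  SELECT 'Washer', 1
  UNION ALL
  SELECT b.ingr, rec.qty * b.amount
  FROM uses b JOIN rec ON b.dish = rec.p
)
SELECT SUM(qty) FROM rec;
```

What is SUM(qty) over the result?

263

Base: (Washer, qty=1).
Iteration 1: components of {Washer} -> Clip = 1*1 = 1, Cover = 1*4 = 4, Plate = 1*3 = 3, Rod = 1*3 = 3.
Iteration 2: components of {Clip,Cover,Plate,Rod} -> Frame = 3*1 = 3, Nut = 4*2 = 8.
Iteration 3: components of {Frame,Nut} -> Hub = 8*4 = 32, Ring = 8*1 = 8, Spring = 8*5 = 40.
Iteration 4: components of {Hub,Ring,Spring} -> Widget = 32*5 = 160.
Iteration 5: no further components; recursion stops.
SUM(qty) = 1 + 4 + 3 + 1 + 3 + 8 + 3 + 40 + 32 + 8 + 160 = 263.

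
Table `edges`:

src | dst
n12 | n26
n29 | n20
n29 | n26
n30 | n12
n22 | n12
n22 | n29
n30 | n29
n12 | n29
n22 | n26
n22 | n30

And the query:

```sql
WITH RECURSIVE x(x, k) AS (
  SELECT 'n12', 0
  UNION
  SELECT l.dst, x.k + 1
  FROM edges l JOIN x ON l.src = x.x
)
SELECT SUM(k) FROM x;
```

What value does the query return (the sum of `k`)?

Base: (n12, k=0).
Iteration 1: edges from {n12} -> (n26, k=1), (n29, k=1).
Iteration 2: edges from {n26,n29} -> (n20, k=2), (n26, k=2).
Iteration 3: no outgoing edges from {n20,n26}; recursion stops.
SUM(k) = 0 + 1 + 1 + 2 + 2 = 6.

6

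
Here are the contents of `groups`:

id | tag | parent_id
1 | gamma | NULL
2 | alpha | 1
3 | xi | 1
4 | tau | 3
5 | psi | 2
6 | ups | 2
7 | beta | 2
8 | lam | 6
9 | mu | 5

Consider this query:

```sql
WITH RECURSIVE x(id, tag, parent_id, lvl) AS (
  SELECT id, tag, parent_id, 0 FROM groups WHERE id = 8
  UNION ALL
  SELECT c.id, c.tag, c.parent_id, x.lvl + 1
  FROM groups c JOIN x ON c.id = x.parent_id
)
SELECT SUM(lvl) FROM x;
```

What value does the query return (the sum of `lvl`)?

6

Base: id=8 (lam), parent_id=6, lvl 0.
Iteration 1: join on id=6 -> ups (id 6, parent_id=2, lvl 1).
Iteration 2: join on id=2 -> alpha (id 2, parent_id=1, lvl 2).
Iteration 3: join on id=1 -> gamma (id 1, parent_id=NULL, lvl 3).
Iteration 4: parent_id is NULL; no match; recursion stops.
SUM(lvl) = 0 + 1 + 2 + 3 = 6.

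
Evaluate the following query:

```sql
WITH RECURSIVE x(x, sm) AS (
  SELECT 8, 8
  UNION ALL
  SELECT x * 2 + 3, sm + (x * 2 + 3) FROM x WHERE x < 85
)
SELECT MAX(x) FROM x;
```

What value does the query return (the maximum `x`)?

85

Base: x=8, sm=8.
Iteration 1: 8 < 85 holds -> x = 8 * 2 + 3 = 19, sm = 8 + 19 = 27.
Iteration 2: 19 < 85 holds -> x = 19 * 2 + 3 = 41, sm = 27 + 41 = 68.
Iteration 3: 41 < 85 holds -> x = 41 * 2 + 3 = 85, sm = 68 + 85 = 153.
Iteration 4: 85 < 85 fails; recursion stops.
x values: 8, 19, 41, 85; the maximum is 85.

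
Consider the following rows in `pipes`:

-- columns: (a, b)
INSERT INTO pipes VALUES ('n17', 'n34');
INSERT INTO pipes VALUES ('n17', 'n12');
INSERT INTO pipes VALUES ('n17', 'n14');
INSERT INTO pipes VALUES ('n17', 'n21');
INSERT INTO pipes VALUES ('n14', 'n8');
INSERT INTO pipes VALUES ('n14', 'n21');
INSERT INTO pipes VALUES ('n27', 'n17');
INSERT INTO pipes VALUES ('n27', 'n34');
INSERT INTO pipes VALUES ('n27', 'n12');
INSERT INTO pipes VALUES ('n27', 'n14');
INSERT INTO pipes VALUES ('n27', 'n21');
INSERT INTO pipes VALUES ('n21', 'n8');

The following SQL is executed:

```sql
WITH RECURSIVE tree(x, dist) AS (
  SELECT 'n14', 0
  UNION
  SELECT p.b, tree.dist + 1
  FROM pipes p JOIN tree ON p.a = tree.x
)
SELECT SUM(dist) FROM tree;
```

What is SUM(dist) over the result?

4

Base: (n14, dist=0).
Iteration 1: edges from {n14} -> (n21, dist=1), (n8, dist=1).
Iteration 2: edges from {n21,n8} -> (n8, dist=2).
Iteration 3: no outgoing edges from {n8}; recursion stops.
SUM(dist) = 0 + 1 + 1 + 2 = 4.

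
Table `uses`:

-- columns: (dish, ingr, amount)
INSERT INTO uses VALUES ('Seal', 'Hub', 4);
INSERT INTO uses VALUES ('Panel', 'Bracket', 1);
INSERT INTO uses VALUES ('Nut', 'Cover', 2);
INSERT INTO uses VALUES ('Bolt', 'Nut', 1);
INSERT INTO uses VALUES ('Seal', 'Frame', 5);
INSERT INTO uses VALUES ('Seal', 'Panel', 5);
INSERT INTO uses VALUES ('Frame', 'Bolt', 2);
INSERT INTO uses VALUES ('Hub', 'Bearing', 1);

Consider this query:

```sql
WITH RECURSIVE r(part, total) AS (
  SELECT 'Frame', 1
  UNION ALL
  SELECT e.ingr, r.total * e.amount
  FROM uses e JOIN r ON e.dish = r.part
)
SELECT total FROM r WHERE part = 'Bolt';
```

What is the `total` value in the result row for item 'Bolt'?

Base: (Frame, total=1).
Iteration 1: components of {Frame} -> Bolt = 1*2 = 2.
Iteration 2: components of {Bolt} -> Nut = 2*1 = 2.
Iteration 3: components of {Nut} -> Cover = 2*2 = 4.
Iteration 4: no further components; recursion stops.

2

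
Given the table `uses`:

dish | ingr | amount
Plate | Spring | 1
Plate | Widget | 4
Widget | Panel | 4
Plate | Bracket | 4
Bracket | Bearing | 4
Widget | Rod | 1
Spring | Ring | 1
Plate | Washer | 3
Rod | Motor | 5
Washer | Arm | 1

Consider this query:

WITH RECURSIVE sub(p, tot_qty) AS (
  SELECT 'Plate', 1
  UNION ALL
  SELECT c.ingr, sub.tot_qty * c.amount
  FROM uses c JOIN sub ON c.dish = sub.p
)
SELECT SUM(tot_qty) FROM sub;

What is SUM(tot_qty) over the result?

Base: (Plate, tot_qty=1).
Iteration 1: components of {Plate} -> Bracket = 1*4 = 4, Spring = 1*1 = 1, Washer = 1*3 = 3, Widget = 1*4 = 4.
Iteration 2: components of {Bracket,Spring,Washer,Widget} -> Arm = 3*1 = 3, Bearing = 4*4 = 16, Panel = 4*4 = 16, Ring = 1*1 = 1, Rod = 4*1 = 4.
Iteration 3: components of {Arm,Bearing,Panel,Ring,Rod} -> Motor = 4*5 = 20.
Iteration 4: no further components; recursion stops.
SUM(tot_qty) = 1 + 1 + 4 + 4 + 3 + 1 + 16 + 4 + 16 + 3 + 20 = 73.

73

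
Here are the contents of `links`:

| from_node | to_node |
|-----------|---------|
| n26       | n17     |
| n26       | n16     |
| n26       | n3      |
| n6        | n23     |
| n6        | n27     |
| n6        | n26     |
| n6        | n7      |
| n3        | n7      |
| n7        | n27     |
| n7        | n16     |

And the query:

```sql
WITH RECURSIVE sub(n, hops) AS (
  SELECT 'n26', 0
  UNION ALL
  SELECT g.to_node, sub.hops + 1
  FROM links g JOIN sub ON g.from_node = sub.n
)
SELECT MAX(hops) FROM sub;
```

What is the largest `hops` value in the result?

Base: (n26, hops=0).
Iteration 1: edges from {n26} -> (n16, hops=1), (n17, hops=1), (n3, hops=1).
Iteration 2: edges from {n16,n17,n3} -> (n7, hops=2).
Iteration 3: edges from {n7} -> (n16, hops=3), (n27, hops=3).
Iteration 4: no outgoing edges from {n16,n27}; recursion stops.
hops values: 0, 1, 1, 1, 2, 3, 3; the maximum is 3.

3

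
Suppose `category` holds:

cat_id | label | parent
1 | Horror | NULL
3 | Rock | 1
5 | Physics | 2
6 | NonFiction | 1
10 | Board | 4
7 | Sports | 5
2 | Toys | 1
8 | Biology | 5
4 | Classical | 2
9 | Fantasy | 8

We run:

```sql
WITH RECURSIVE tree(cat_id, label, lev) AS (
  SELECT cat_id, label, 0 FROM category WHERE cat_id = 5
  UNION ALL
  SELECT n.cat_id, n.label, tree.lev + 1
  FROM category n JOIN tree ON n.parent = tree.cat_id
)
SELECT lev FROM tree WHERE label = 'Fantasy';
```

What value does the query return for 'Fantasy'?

2

Base: cat_id=5 (Physics) at lev 0.
Iteration 1: rows with parent in {5} -> Sports (id 7, lev 1), Biology (id 8, lev 1).
Iteration 2: rows with parent in {7,8} -> Fantasy (id 9, lev 2).
Iteration 3: no rows with parent in {9}; recursion stops.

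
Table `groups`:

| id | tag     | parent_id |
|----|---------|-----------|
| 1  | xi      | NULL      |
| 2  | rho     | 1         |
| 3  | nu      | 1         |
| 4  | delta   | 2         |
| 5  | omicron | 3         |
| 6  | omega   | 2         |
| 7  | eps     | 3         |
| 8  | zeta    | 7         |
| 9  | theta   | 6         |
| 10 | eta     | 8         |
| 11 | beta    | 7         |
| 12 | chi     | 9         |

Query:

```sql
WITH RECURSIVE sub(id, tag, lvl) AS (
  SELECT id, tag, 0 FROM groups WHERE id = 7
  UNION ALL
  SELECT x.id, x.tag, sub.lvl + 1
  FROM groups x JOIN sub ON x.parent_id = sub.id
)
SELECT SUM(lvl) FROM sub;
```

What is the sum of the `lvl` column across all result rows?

Base: id=7 (eps) at lvl 0.
Iteration 1: rows with parent_id in {7} -> zeta (id 8, lvl 1), beta (id 11, lvl 1).
Iteration 2: rows with parent_id in {8,11} -> eta (id 10, lvl 2).
Iteration 3: no rows with parent_id in {10}; recursion stops.
SUM(lvl) = 0 + 1 + 1 + 2 = 4.

4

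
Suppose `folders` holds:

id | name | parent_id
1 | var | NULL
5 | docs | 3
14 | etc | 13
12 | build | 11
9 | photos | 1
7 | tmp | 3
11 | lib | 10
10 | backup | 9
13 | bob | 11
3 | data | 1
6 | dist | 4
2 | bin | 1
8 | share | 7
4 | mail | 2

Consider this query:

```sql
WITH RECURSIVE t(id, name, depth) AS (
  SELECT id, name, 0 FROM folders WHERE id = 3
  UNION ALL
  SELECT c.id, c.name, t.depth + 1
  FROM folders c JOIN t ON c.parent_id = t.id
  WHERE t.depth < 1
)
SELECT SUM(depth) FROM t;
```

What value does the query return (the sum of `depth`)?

2

Base: id=3 (data) at depth 0.
Iteration 1: rows with parent_id in {3} -> docs (id 5, depth 1), tmp (id 7, depth 1).
Iteration 2: depth < 1 fails for all current rows; recursion stops.
SUM(depth) = 0 + 1 + 1 = 2.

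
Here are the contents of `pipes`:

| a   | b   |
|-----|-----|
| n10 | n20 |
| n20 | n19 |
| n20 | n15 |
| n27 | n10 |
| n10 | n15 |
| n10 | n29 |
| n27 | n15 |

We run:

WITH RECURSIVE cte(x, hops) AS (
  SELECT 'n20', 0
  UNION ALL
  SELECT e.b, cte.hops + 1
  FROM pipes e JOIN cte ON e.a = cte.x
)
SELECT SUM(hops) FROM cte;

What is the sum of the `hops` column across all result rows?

Base: (n20, hops=0).
Iteration 1: edges from {n20} -> (n15, hops=1), (n19, hops=1).
Iteration 2: no outgoing edges from {n15,n19}; recursion stops.
SUM(hops) = 0 + 1 + 1 = 2.

2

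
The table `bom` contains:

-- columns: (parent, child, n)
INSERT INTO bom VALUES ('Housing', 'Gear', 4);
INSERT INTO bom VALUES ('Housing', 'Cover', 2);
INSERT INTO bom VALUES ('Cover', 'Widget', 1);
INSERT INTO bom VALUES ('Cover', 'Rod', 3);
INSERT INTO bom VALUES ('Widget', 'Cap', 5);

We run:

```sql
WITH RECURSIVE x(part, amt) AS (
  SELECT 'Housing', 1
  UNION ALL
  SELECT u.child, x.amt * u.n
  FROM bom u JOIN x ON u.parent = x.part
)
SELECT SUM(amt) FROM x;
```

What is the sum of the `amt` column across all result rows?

25

Base: (Housing, amt=1).
Iteration 1: components of {Housing} -> Cover = 1*2 = 2, Gear = 1*4 = 4.
Iteration 2: components of {Cover,Gear} -> Rod = 2*3 = 6, Widget = 2*1 = 2.
Iteration 3: components of {Rod,Widget} -> Cap = 2*5 = 10.
Iteration 4: no further components; recursion stops.
SUM(amt) = 1 + 4 + 2 + 2 + 6 + 10 = 25.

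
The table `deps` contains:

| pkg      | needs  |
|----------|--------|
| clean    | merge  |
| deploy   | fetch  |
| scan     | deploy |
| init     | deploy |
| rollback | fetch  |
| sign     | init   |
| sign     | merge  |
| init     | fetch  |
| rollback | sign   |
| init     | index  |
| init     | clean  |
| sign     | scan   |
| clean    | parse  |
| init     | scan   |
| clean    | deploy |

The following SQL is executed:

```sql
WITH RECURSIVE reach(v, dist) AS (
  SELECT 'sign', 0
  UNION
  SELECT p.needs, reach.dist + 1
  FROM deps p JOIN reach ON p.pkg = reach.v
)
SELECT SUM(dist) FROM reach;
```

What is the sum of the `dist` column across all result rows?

Base: (sign, dist=0).
Iteration 1: edges from {sign} -> (init, dist=1), (merge, dist=1), (scan, dist=1).
Iteration 2: edges from {init,merge,scan} -> (clean, dist=2), (deploy, dist=2), (fetch, dist=2), (index, dist=2), (scan, dist=2). [UNION drops 1 duplicate row(s)]
Iteration 3: edges from {clean,deploy,fetch,index,scan} -> (deploy, dist=3), (fetch, dist=3), (merge, dist=3), (parse, dist=3). [UNION drops 1 duplicate row(s)]
Iteration 4: edges from {deploy,fetch,merge,parse} -> (fetch, dist=4).
Iteration 5: no outgoing edges from {fetch}; recursion stops.
SUM(dist) = 0 + 1 + 1 + 1 + 2 + 2 + 2 + 2 + 2 + 3 + 3 + 3 + 3 + 4 = 29.

29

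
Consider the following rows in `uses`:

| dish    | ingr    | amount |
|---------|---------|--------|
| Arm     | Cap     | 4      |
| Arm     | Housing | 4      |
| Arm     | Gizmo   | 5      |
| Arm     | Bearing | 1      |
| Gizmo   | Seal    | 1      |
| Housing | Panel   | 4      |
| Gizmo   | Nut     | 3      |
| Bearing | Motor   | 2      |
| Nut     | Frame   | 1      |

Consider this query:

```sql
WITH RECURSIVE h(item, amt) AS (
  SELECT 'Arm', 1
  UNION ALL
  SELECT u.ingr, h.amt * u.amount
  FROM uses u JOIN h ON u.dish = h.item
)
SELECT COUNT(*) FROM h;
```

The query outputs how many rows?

10

Base: (Arm, amt=1).
Iteration 1: components of {Arm} -> Bearing = 1*1 = 1, Cap = 1*4 = 4, Gizmo = 1*5 = 5, Housing = 1*4 = 4.
Iteration 2: components of {Bearing,Cap,Gizmo,Housing} -> Motor = 1*2 = 2, Nut = 5*3 = 15, Panel = 4*4 = 16, Seal = 5*1 = 5.
Iteration 3: components of {Motor,Nut,Panel,Seal} -> Frame = 15*1 = 15.
Iteration 4: no further components; recursion stops.
Total rows emitted: 10.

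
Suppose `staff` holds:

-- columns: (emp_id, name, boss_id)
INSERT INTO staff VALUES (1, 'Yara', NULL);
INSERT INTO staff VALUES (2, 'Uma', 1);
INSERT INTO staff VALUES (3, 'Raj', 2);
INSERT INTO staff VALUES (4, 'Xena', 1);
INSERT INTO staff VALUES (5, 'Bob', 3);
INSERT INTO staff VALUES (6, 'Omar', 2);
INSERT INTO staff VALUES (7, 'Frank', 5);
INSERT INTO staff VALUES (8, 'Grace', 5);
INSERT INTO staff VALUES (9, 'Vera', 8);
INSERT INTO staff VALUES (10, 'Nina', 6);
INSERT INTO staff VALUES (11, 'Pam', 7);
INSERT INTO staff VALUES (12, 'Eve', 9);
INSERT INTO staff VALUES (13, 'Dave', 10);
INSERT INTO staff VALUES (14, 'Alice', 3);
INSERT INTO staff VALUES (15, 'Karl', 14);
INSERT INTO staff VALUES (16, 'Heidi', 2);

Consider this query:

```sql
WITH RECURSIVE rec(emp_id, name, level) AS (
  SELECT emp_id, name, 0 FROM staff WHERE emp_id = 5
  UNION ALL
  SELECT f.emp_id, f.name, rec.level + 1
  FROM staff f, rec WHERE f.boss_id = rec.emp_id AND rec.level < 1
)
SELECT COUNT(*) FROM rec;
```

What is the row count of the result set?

3

Base: emp_id=5 (Bob) at level 0.
Iteration 1: rows with boss_id in {5} -> Frank (id 7, level 1), Grace (id 8, level 1).
Iteration 2: level < 1 fails for all current rows; recursion stops.
Total rows emitted: 3.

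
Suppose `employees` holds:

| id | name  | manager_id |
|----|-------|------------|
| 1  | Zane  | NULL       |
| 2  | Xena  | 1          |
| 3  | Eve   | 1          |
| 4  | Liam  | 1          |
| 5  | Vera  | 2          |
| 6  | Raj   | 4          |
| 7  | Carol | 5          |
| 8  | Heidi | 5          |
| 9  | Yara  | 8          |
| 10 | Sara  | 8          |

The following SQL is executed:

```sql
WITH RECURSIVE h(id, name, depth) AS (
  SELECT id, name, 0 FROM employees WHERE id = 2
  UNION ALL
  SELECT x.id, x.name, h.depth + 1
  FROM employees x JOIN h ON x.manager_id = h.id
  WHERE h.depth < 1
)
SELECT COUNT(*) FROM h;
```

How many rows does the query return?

2

Base: id=2 (Xena) at depth 0.
Iteration 1: rows with manager_id in {2} -> Vera (id 5, depth 1).
Iteration 2: depth < 1 fails for all current rows; recursion stops.
Total rows emitted: 2.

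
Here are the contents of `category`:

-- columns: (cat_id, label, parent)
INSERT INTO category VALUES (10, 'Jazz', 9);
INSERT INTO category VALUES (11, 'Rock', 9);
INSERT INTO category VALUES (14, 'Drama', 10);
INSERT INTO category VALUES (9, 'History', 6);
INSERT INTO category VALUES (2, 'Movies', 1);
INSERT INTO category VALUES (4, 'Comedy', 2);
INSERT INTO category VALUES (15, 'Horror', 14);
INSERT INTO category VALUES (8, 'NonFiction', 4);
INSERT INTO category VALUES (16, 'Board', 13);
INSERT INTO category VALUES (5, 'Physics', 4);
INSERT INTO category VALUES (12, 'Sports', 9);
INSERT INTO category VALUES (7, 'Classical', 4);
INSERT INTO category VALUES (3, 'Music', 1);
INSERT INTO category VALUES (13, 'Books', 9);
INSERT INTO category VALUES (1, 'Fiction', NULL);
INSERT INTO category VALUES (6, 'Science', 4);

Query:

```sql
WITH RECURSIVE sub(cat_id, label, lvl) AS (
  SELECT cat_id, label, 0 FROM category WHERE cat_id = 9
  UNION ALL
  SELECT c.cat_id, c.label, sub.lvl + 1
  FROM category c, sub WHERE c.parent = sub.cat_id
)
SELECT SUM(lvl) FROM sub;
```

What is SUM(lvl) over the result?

Base: cat_id=9 (History) at lvl 0.
Iteration 1: rows with parent in {9} -> Jazz (id 10, lvl 1), Rock (id 11, lvl 1), Sports (id 12, lvl 1), Books (id 13, lvl 1).
Iteration 2: rows with parent in {10,11,12,13} -> Drama (id 14, lvl 2), Board (id 16, lvl 2).
Iteration 3: rows with parent in {14,16} -> Horror (id 15, lvl 3).
Iteration 4: no rows with parent in {15}; recursion stops.
SUM(lvl) = 0 + 1 + 1 + 1 + 1 + 2 + 2 + 3 = 11.

11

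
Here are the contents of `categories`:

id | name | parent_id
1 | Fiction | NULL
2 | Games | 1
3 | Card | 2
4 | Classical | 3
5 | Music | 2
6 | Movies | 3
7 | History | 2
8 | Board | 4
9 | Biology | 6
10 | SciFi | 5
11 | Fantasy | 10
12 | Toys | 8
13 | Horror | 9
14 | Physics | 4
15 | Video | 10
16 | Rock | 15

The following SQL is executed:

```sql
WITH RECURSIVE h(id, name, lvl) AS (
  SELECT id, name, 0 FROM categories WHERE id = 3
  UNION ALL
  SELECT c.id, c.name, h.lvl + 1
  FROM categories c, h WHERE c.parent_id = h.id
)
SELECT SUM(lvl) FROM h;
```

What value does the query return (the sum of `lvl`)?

Base: id=3 (Card) at lvl 0.
Iteration 1: rows with parent_id in {3} -> Classical (id 4, lvl 1), Movies (id 6, lvl 1).
Iteration 2: rows with parent_id in {4,6} -> Board (id 8, lvl 2), Biology (id 9, lvl 2), Physics (id 14, lvl 2).
Iteration 3: rows with parent_id in {8,9,14} -> Toys (id 12, lvl 3), Horror (id 13, lvl 3).
Iteration 4: no rows with parent_id in {12,13}; recursion stops.
SUM(lvl) = 0 + 1 + 1 + 2 + 2 + 2 + 3 + 3 = 14.

14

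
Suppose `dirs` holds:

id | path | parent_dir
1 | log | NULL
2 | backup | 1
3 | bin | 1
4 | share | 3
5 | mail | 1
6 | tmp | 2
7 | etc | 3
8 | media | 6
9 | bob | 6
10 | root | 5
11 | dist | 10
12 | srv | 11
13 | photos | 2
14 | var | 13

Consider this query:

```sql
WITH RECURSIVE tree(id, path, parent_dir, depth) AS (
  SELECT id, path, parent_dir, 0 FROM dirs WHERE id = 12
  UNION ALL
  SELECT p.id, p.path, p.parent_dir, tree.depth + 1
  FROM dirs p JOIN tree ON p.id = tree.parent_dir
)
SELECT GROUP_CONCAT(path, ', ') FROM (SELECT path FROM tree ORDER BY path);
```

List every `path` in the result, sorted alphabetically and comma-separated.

dist, log, mail, root, srv

Base: id=12 (srv), parent_dir=11, depth 0.
Iteration 1: join on id=11 -> dist (id 11, parent_dir=10, depth 1).
Iteration 2: join on id=10 -> root (id 10, parent_dir=5, depth 2).
Iteration 3: join on id=5 -> mail (id 5, parent_dir=1, depth 3).
Iteration 4: join on id=1 -> log (id 1, parent_dir=NULL, depth 4).
Iteration 5: parent_dir is NULL; no match; recursion stops.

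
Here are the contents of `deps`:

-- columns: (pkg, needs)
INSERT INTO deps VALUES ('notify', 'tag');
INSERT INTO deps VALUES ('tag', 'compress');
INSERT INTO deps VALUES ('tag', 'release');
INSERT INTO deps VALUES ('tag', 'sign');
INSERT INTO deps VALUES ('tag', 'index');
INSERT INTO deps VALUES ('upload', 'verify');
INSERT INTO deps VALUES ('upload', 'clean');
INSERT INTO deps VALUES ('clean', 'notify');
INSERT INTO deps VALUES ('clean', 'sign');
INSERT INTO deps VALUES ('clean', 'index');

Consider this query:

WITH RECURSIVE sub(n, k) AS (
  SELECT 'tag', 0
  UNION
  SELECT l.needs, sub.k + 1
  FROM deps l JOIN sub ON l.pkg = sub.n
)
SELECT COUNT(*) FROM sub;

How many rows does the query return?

5

Base: (tag, k=0).
Iteration 1: edges from {tag} -> (compress, k=1), (index, k=1), (release, k=1), (sign, k=1).
Iteration 2: no outgoing edges from {compress,index,release,sign}; recursion stops.
Total rows emitted: 5.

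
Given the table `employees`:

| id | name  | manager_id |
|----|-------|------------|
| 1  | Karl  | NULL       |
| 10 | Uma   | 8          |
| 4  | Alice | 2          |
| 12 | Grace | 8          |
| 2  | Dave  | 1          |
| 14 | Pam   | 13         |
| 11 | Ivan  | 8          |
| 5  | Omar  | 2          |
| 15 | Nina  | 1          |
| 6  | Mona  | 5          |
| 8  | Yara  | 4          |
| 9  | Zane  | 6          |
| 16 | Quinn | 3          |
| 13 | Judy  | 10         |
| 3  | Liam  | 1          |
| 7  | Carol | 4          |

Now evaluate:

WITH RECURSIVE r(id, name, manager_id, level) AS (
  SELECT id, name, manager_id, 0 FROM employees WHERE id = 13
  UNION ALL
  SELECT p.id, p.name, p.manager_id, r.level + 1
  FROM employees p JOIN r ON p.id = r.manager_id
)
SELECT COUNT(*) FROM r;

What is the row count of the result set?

Base: id=13 (Judy), manager_id=10, level 0.
Iteration 1: join on id=10 -> Uma (id 10, manager_id=8, level 1).
Iteration 2: join on id=8 -> Yara (id 8, manager_id=4, level 2).
Iteration 3: join on id=4 -> Alice (id 4, manager_id=2, level 3).
Iteration 4: join on id=2 -> Dave (id 2, manager_id=1, level 4).
Iteration 5: join on id=1 -> Karl (id 1, manager_id=NULL, level 5).
Iteration 6: manager_id is NULL; no match; recursion stops.
Total rows emitted: 6.

6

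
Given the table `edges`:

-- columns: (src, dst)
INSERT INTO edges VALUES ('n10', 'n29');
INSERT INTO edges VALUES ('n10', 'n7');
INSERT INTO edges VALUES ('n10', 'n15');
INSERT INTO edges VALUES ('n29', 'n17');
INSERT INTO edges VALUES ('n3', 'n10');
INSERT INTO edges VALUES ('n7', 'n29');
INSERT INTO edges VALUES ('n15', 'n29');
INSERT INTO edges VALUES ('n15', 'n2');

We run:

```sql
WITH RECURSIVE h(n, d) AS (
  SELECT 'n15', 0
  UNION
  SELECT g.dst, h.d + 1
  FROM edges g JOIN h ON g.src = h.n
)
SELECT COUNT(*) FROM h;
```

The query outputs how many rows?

Base: (n15, d=0).
Iteration 1: edges from {n15} -> (n2, d=1), (n29, d=1).
Iteration 2: edges from {n2,n29} -> (n17, d=2).
Iteration 3: no outgoing edges from {n17}; recursion stops.
Total rows emitted: 4.

4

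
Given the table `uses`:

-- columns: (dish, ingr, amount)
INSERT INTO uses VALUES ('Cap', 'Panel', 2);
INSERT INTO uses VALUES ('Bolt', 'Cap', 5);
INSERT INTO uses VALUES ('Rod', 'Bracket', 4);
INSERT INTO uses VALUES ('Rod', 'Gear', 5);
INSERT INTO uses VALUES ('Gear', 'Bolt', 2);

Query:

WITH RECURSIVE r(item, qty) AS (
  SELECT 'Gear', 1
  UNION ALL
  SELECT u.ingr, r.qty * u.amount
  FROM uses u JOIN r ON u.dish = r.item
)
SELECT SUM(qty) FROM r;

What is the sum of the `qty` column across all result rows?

33

Base: (Gear, qty=1).
Iteration 1: components of {Gear} -> Bolt = 1*2 = 2.
Iteration 2: components of {Bolt} -> Cap = 2*5 = 10.
Iteration 3: components of {Cap} -> Panel = 10*2 = 20.
Iteration 4: no further components; recursion stops.
SUM(qty) = 1 + 2 + 10 + 20 = 33.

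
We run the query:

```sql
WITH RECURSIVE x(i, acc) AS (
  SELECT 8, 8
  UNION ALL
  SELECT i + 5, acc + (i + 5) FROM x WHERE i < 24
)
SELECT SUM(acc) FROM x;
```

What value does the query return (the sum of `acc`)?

Base: i=8, acc=8.
Iteration 1: 8 < 24 holds -> i = 8 + 5 = 13, acc = 8 + 13 = 21.
Iteration 2: 13 < 24 holds -> i = 13 + 5 = 18, acc = 21 + 18 = 39.
Iteration 3: 18 < 24 holds -> i = 18 + 5 = 23, acc = 39 + 23 = 62.
Iteration 4: 23 < 24 holds -> i = 23 + 5 = 28, acc = 62 + 28 = 90.
Iteration 5: 28 < 24 fails; recursion stops.
SUM(acc) = 8 + 21 + 39 + 62 + 90 = 220.

220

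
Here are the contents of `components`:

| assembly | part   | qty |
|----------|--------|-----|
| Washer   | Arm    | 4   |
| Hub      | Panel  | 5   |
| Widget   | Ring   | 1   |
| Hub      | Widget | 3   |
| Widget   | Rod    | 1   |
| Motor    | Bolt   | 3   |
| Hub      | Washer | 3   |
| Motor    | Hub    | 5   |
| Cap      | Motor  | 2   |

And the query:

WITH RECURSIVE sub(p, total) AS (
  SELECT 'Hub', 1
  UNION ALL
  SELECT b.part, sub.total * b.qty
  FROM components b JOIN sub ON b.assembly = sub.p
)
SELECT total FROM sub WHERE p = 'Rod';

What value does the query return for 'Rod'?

Base: (Hub, total=1).
Iteration 1: components of {Hub} -> Panel = 1*5 = 5, Washer = 1*3 = 3, Widget = 1*3 = 3.
Iteration 2: components of {Panel,Washer,Widget} -> Arm = 3*4 = 12, Ring = 3*1 = 3, Rod = 3*1 = 3.
Iteration 3: no further components; recursion stops.

3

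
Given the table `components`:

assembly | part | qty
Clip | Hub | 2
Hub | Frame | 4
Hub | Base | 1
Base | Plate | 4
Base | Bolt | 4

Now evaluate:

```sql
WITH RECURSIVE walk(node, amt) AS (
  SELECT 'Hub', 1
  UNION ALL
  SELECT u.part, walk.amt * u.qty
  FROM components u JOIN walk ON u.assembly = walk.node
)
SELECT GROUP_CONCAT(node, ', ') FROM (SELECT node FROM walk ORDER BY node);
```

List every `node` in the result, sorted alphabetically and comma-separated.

Base, Bolt, Frame, Hub, Plate

Base: (Hub, amt=1).
Iteration 1: components of {Hub} -> Base = 1*1 = 1, Frame = 1*4 = 4.
Iteration 2: components of {Base,Frame} -> Bolt = 1*4 = 4, Plate = 1*4 = 4.
Iteration 3: no further components; recursion stops.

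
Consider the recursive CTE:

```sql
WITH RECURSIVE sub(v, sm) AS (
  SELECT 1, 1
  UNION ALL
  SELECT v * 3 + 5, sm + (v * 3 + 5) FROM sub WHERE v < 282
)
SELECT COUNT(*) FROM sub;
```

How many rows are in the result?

Base: v=1, sm=1.
Iteration 1: 1 < 282 holds -> v = 1 * 3 + 5 = 8, sm = 1 + 8 = 9.
Iteration 2: 8 < 282 holds -> v = 8 * 3 + 5 = 29, sm = 9 + 29 = 38.
Iteration 3: 29 < 282 holds -> v = 29 * 3 + 5 = 92, sm = 38 + 92 = 130.
Iteration 4: 92 < 282 holds -> v = 92 * 3 + 5 = 281, sm = 130 + 281 = 411.
Iteration 5: 281 < 282 holds -> v = 281 * 3 + 5 = 848, sm = 411 + 848 = 1259.
Iteration 6: 848 < 282 fails; recursion stops.
Total rows emitted: 6.

6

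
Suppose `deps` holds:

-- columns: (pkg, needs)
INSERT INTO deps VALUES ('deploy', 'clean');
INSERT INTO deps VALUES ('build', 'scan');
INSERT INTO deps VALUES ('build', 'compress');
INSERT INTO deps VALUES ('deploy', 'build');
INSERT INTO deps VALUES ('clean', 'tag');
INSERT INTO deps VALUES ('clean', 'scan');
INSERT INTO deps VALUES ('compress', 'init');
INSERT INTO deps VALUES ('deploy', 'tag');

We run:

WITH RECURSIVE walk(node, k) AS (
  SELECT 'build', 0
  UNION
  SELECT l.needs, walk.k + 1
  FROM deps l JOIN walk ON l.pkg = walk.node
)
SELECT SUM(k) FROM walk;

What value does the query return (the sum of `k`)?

Base: (build, k=0).
Iteration 1: edges from {build} -> (compress, k=1), (scan, k=1).
Iteration 2: edges from {compress,scan} -> (init, k=2).
Iteration 3: no outgoing edges from {init}; recursion stops.
SUM(k) = 0 + 1 + 1 + 2 = 4.

4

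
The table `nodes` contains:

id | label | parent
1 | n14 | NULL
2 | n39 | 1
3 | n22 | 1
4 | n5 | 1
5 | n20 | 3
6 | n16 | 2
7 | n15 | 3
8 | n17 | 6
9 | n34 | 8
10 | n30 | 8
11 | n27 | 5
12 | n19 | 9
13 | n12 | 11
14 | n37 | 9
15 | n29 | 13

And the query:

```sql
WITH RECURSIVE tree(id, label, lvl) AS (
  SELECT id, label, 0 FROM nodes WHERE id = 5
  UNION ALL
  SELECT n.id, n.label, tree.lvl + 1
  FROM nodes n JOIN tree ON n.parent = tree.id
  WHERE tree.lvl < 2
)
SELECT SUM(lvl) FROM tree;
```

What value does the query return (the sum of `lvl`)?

Base: id=5 (n20) at lvl 0.
Iteration 1: rows with parent in {5} -> n27 (id 11, lvl 1).
Iteration 2: rows with parent in {11} -> n12 (id 13, lvl 2).
Iteration 3: lvl < 2 fails for all current rows; recursion stops.
SUM(lvl) = 0 + 1 + 2 = 3.

3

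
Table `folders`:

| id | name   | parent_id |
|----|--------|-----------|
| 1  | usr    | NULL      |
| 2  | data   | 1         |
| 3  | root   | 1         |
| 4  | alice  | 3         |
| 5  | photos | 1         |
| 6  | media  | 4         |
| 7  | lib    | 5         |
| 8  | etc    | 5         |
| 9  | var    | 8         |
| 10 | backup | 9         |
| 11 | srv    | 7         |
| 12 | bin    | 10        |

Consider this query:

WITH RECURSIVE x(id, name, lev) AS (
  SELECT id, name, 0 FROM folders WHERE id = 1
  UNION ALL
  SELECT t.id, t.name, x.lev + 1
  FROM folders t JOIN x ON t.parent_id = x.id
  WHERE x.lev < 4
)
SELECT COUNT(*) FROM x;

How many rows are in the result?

Base: id=1 (usr) at lev 0.
Iteration 1: rows with parent_id in {1} -> data (id 2, lev 1), root (id 3, lev 1), photos (id 5, lev 1).
Iteration 2: rows with parent_id in {2,3,5} -> alice (id 4, lev 2), lib (id 7, lev 2), etc (id 8, lev 2).
Iteration 3: rows with parent_id in {4,7,8} -> media (id 6, lev 3), var (id 9, lev 3), srv (id 11, lev 3).
Iteration 4: rows with parent_id in {6,9,11} -> backup (id 10, lev 4).
Iteration 5: lev < 4 fails for all current rows; recursion stops.
Total rows emitted: 11.

11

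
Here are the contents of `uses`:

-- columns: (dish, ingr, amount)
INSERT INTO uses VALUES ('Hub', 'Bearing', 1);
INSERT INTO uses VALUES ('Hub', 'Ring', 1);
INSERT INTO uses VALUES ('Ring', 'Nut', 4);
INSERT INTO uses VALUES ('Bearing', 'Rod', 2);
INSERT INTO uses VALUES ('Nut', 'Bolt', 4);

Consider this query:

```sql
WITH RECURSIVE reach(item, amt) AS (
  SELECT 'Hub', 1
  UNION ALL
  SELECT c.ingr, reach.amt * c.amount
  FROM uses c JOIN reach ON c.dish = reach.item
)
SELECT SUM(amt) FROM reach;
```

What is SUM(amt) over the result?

Base: (Hub, amt=1).
Iteration 1: components of {Hub} -> Bearing = 1*1 = 1, Ring = 1*1 = 1.
Iteration 2: components of {Bearing,Ring} -> Nut = 1*4 = 4, Rod = 1*2 = 2.
Iteration 3: components of {Nut,Rod} -> Bolt = 4*4 = 16.
Iteration 4: no further components; recursion stops.
SUM(amt) = 1 + 1 + 1 + 2 + 4 + 16 = 25.

25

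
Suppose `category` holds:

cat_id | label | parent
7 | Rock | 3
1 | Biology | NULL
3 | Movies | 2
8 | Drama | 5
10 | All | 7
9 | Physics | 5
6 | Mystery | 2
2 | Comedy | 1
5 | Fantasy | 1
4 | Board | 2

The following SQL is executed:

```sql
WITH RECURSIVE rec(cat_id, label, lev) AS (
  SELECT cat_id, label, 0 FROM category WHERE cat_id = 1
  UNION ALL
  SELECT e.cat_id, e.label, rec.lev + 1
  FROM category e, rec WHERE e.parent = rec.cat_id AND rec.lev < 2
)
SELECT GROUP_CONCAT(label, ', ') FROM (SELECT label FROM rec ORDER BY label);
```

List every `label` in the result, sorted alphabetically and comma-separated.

Base: cat_id=1 (Biology) at lev 0.
Iteration 1: rows with parent in {1} -> Comedy (id 2, lev 1), Fantasy (id 5, lev 1).
Iteration 2: rows with parent in {2,5} -> Movies (id 3, lev 2), Board (id 4, lev 2), Mystery (id 6, lev 2), Drama (id 8, lev 2), Physics (id 9, lev 2).
Iteration 3: lev < 2 fails for all current rows; recursion stops.

Biology, Board, Comedy, Drama, Fantasy, Movies, Mystery, Physics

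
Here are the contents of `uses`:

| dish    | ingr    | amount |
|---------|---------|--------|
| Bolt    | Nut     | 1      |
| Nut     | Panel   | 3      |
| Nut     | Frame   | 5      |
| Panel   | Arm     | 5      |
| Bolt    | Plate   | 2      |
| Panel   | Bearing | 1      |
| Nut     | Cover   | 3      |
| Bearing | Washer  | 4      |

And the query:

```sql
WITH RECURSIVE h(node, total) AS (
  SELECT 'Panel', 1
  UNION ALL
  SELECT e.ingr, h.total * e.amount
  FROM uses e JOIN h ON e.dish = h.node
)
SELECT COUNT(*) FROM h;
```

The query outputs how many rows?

Base: (Panel, total=1).
Iteration 1: components of {Panel} -> Arm = 1*5 = 5, Bearing = 1*1 = 1.
Iteration 2: components of {Arm,Bearing} -> Washer = 1*4 = 4.
Iteration 3: no further components; recursion stops.
Total rows emitted: 4.

4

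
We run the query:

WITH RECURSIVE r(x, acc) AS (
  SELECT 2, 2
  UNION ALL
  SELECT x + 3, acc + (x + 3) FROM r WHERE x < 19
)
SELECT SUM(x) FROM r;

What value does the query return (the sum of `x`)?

Base: x=2, acc=2.
Iteration 1: 2 < 19 holds -> x = 2 + 3 = 5, acc = 2 + 5 = 7.
Iteration 2: 5 < 19 holds -> x = 5 + 3 = 8, acc = 7 + 8 = 15.
Iteration 3: 8 < 19 holds -> x = 8 + 3 = 11, acc = 15 + 11 = 26.
Iteration 4: 11 < 19 holds -> x = 11 + 3 = 14, acc = 26 + 14 = 40.
Iteration 5: 14 < 19 holds -> x = 14 + 3 = 17, acc = 40 + 17 = 57.
Iteration 6: 17 < 19 holds -> x = 17 + 3 = 20, acc = 57 + 20 = 77.
Iteration 7: 20 < 19 fails; recursion stops.
SUM(x) = 2 + 5 + 8 + 11 + 14 + 17 + 20 = 77.

77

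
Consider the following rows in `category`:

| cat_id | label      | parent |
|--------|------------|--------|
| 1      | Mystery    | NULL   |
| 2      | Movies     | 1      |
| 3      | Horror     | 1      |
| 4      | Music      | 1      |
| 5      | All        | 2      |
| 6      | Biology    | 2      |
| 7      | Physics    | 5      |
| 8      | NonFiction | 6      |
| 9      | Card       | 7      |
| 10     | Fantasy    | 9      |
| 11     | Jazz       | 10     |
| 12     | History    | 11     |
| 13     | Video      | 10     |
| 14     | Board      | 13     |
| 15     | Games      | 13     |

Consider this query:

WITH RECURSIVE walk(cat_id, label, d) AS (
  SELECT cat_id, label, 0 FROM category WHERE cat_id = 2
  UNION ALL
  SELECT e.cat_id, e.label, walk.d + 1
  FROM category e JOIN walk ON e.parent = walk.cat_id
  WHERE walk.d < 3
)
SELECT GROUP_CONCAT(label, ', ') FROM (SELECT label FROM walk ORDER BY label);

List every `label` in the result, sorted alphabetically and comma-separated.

All, Biology, Card, Movies, NonFiction, Physics

Base: cat_id=2 (Movies) at d 0.
Iteration 1: rows with parent in {2} -> All (id 5, d 1), Biology (id 6, d 1).
Iteration 2: rows with parent in {5,6} -> Physics (id 7, d 2), NonFiction (id 8, d 2).
Iteration 3: rows with parent in {7,8} -> Card (id 9, d 3).
Iteration 4: d < 3 fails for all current rows; recursion stops.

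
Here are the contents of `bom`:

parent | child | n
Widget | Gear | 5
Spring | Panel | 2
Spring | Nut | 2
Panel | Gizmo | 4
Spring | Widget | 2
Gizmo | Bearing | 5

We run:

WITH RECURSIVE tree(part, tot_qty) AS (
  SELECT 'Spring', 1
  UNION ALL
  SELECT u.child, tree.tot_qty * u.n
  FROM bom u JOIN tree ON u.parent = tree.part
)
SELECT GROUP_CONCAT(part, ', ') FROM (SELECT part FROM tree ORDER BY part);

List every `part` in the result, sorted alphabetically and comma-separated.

Base: (Spring, tot_qty=1).
Iteration 1: components of {Spring} -> Nut = 1*2 = 2, Panel = 1*2 = 2, Widget = 1*2 = 2.
Iteration 2: components of {Nut,Panel,Widget} -> Gear = 2*5 = 10, Gizmo = 2*4 = 8.
Iteration 3: components of {Gear,Gizmo} -> Bearing = 8*5 = 40.
Iteration 4: no further components; recursion stops.

Bearing, Gear, Gizmo, Nut, Panel, Spring, Widget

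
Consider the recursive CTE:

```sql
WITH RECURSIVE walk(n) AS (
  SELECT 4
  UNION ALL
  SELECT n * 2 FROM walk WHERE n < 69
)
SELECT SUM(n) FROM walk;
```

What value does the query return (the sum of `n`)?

Base: n=4.
Iteration 1: 4 < 69 holds -> n = 4 * 2 = 8.
Iteration 2: 8 < 69 holds -> n = 8 * 2 = 16.
Iteration 3: 16 < 69 holds -> n = 16 * 2 = 32.
Iteration 4: 32 < 69 holds -> n = 32 * 2 = 64.
Iteration 5: 64 < 69 holds -> n = 64 * 2 = 128.
Iteration 6: 128 < 69 fails; recursion stops.
SUM(n) = 4 + 8 + 16 + 32 + 64 + 128 = 252.

252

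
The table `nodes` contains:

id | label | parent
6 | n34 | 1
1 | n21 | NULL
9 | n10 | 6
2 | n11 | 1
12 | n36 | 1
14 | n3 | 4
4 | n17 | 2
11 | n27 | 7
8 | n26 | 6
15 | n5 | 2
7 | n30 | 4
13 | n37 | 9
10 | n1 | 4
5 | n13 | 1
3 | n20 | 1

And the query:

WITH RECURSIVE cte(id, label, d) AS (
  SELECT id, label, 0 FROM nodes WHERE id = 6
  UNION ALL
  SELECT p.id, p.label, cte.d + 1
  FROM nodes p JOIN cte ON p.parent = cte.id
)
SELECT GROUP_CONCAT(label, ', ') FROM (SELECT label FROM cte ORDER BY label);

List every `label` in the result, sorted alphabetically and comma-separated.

n10, n26, n34, n37

Base: id=6 (n34) at d 0.
Iteration 1: rows with parent in {6} -> n26 (id 8, d 1), n10 (id 9, d 1).
Iteration 2: rows with parent in {8,9} -> n37 (id 13, d 2).
Iteration 3: no rows with parent in {13}; recursion stops.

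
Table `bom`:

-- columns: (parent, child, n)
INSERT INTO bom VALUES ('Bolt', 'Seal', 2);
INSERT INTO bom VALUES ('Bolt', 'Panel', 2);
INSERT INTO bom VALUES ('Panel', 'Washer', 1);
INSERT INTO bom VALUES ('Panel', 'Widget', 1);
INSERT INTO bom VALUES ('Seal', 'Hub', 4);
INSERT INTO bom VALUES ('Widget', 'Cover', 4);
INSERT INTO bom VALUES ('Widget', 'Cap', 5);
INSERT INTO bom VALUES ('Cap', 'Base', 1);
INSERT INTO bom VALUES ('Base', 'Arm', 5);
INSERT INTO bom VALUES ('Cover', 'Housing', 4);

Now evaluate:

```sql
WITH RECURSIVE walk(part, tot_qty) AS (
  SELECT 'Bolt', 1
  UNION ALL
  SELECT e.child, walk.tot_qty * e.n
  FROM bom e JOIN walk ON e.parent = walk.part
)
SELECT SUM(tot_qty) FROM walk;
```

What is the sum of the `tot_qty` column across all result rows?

Base: (Bolt, tot_qty=1).
Iteration 1: components of {Bolt} -> Panel = 1*2 = 2, Seal = 1*2 = 2.
Iteration 2: components of {Panel,Seal} -> Hub = 2*4 = 8, Washer = 2*1 = 2, Widget = 2*1 = 2.
Iteration 3: components of {Hub,Washer,Widget} -> Cap = 2*5 = 10, Cover = 2*4 = 8.
Iteration 4: components of {Cap,Cover} -> Base = 10*1 = 10, Housing = 8*4 = 32.
Iteration 5: components of {Base,Housing} -> Arm = 10*5 = 50.
Iteration 6: no further components; recursion stops.
SUM(tot_qty) = 1 + 2 + 2 + 8 + 2 + 2 + 8 + 10 + 32 + 10 + 50 = 127.

127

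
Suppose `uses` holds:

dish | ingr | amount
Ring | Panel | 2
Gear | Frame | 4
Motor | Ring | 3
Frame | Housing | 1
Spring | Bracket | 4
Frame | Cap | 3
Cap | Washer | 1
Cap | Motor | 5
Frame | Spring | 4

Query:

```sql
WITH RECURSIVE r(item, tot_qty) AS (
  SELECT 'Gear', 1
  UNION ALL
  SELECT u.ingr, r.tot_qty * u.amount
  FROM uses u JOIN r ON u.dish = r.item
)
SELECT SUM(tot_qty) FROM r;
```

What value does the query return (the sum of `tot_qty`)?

Base: (Gear, tot_qty=1).
Iteration 1: components of {Gear} -> Frame = 1*4 = 4.
Iteration 2: components of {Frame} -> Cap = 4*3 = 12, Housing = 4*1 = 4, Spring = 4*4 = 16.
Iteration 3: components of {Cap,Housing,Spring} -> Bracket = 16*4 = 64, Motor = 12*5 = 60, Washer = 12*1 = 12.
Iteration 4: components of {Bracket,Motor,Washer} -> Ring = 60*3 = 180.
Iteration 5: components of {Ring} -> Panel = 180*2 = 360.
Iteration 6: no further components; recursion stops.
SUM(tot_qty) = 1 + 4 + 12 + 16 + 4 + 60 + 12 + 64 + 180 + 360 = 713.

713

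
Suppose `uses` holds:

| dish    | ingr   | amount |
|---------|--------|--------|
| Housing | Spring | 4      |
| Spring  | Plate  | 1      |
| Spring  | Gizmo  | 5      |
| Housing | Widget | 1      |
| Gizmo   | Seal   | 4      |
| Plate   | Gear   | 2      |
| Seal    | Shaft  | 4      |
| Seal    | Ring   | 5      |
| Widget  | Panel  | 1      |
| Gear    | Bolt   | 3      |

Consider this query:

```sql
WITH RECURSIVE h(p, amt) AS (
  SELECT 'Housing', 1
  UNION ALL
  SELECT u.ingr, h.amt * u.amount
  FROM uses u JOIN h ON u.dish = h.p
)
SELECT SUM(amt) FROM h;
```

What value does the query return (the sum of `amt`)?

Base: (Housing, amt=1).
Iteration 1: components of {Housing} -> Spring = 1*4 = 4, Widget = 1*1 = 1.
Iteration 2: components of {Spring,Widget} -> Gizmo = 4*5 = 20, Panel = 1*1 = 1, Plate = 4*1 = 4.
Iteration 3: components of {Gizmo,Panel,Plate} -> Gear = 4*2 = 8, Seal = 20*4 = 80.
Iteration 4: components of {Gear,Seal} -> Bolt = 8*3 = 24, Ring = 80*5 = 400, Shaft = 80*4 = 320.
Iteration 5: no further components; recursion stops.
SUM(amt) = 1 + 4 + 1 + 4 + 20 + 1 + 8 + 80 + 24 + 320 + 400 = 863.

863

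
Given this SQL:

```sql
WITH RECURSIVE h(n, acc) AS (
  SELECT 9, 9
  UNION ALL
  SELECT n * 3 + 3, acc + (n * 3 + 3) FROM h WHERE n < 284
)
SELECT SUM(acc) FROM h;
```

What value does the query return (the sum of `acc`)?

Base: n=9, acc=9.
Iteration 1: 9 < 284 holds -> n = 9 * 3 + 3 = 30, acc = 9 + 30 = 39.
Iteration 2: 30 < 284 holds -> n = 30 * 3 + 3 = 93, acc = 39 + 93 = 132.
Iteration 3: 93 < 284 holds -> n = 93 * 3 + 3 = 282, acc = 132 + 282 = 414.
Iteration 4: 282 < 284 holds -> n = 282 * 3 + 3 = 849, acc = 414 + 849 = 1263.
Iteration 5: 849 < 284 fails; recursion stops.
SUM(acc) = 9 + 39 + 132 + 414 + 1263 = 1857.

1857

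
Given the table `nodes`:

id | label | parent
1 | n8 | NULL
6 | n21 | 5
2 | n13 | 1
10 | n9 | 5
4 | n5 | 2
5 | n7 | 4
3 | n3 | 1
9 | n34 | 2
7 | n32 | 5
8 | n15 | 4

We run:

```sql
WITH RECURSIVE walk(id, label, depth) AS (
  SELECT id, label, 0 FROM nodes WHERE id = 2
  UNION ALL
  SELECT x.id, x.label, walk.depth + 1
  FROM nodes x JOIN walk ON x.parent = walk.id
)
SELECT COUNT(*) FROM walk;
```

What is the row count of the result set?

Base: id=2 (n13) at depth 0.
Iteration 1: rows with parent in {2} -> n5 (id 4, depth 1), n34 (id 9, depth 1).
Iteration 2: rows with parent in {4,9} -> n7 (id 5, depth 2), n15 (id 8, depth 2).
Iteration 3: rows with parent in {5,8} -> n21 (id 6, depth 3), n32 (id 7, depth 3), n9 (id 10, depth 3).
Iteration 4: no rows with parent in {6,7,10}; recursion stops.
Total rows emitted: 8.

8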